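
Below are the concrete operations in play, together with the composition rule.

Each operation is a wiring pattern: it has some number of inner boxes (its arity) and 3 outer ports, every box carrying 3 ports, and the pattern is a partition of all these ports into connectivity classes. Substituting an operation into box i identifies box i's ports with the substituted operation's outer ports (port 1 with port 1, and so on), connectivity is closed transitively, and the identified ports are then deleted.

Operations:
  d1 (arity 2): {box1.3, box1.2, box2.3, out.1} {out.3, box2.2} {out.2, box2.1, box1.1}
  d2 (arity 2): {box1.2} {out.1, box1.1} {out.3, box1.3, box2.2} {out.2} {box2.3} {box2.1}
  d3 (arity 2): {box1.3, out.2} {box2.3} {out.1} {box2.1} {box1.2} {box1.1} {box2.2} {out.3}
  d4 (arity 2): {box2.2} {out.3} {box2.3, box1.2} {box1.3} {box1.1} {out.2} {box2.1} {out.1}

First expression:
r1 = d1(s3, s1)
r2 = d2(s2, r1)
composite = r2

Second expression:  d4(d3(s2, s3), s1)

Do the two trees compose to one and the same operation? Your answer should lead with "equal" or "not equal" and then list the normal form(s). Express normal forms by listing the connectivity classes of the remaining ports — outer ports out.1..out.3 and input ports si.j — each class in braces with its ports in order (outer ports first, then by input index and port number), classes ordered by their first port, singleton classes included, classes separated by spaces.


Normal form of the first expression: {out.1, s2.1} {out.2} {out.3, s1.1, s2.3, s3.1} {s1.2} {s1.3, s3.2, s3.3} {s2.2}
Normal form of the second expression: {out.1} {out.2} {out.3} {s1.1} {s1.2} {s1.3, s2.3} {s2.1} {s2.2} {s3.1} {s3.2} {s3.3}
Different reductions; not equal.

not equal; the first gives {out.1, s2.1} {out.2} {out.3, s1.1, s2.3, s3.1} {s1.2} {s1.3, s3.2, s3.3} {s2.2} and the second {out.1} {out.2} {out.3} {s1.1} {s1.2} {s1.3, s2.3} {s2.1} {s2.2} {s3.1} {s3.2} {s3.3}


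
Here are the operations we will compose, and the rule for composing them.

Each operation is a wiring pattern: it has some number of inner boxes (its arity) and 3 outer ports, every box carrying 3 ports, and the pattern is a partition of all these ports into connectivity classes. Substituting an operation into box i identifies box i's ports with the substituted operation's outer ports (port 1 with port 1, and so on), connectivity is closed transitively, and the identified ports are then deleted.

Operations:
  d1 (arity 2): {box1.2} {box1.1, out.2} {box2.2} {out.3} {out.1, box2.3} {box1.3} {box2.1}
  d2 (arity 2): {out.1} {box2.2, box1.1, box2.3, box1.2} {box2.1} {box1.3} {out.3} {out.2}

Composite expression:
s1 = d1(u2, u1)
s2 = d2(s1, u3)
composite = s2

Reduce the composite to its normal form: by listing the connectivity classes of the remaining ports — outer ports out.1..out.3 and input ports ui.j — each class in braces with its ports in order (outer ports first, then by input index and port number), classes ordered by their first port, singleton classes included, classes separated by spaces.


{out.1} {out.2} {out.3} {u1.1} {u1.2} {u1.3, u2.1, u3.2, u3.3} {u2.2} {u2.3} {u3.1}

Connectivity passes through glued d2-boundaries; trace each wire chain.
composing d1 on (u2, u1), with out.j its own outer ports: {out.1, u1.3} {out.2, u2.1} {out.3} {u1.1} {u1.2} {u2.2} {u2.3}
composing d2 on (u2, u1, u3), with out.j its own outer ports: {out.1} {out.2} {out.3} {u1.1} {u1.2} {u1.3, u2.1, u3.2, u3.3} {u2.2} {u2.3} {u3.1}


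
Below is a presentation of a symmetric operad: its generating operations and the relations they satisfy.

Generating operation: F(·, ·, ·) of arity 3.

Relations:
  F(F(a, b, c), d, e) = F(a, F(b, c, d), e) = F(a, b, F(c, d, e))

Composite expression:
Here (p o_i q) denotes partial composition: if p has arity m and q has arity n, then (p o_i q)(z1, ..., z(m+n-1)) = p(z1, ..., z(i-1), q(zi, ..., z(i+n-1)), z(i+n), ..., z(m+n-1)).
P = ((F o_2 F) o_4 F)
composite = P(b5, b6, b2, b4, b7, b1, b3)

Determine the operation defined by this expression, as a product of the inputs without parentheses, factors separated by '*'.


b5 * b6 * b2 * b4 * b7 * b1 * b3

Key point: F is associative — brackets drop, the b-order remains.
F(b4, b7, b1) linearizes to b4 * b7 * b1
F(b6, b2, F(b4, b7, b1)) linearizes to b6 * b2 * b4 * b7 * b1
F(b5, F(b6, b2, F(b4, b7, b1)), b3) linearizes to b5 * b6 * b2 * b4 * b7 * b1 * b3


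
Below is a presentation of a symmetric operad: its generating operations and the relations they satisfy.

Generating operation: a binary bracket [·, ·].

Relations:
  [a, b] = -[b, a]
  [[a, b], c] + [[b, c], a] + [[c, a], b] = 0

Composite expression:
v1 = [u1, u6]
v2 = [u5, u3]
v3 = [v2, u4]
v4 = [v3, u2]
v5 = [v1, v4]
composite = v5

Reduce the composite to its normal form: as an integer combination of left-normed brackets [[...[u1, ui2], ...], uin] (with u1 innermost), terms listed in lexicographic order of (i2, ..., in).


Left-normed coefficients sit on the u1-initial expansion words.
Composite bracket: [[u1, u6], [[[u5, u3], u4], u2]]
Under [a, b] = ab - ba we get 32 signed associative words (2^5 = 32).
Keep just the words that open with u1:
  word u1u6u2u3u5u4 has sign +1, contributing +[[[[[u1, u6], u2], u3], u5], u4]
  word u1u6u2u4u3u5 has sign -1, contributing -[[[[[u1, u6], u2], u4], u3], u5]
  word u1u6u2u4u5u3 has sign +1, contributing +[[[[[u1, u6], u2], u4], u5], u3]
  word u1u6u2u5u3u4 has sign -1, contributing -[[[[[u1, u6], u2], u5], u3], u4]
  word u1u6u3u5u4u2 has sign -1, contributing -[[[[[u1, u6], u3], u5], u4], u2]
  word u1u6u4u3u5u2 has sign +1, contributing +[[[[[u1, u6], u4], u3], u5], u2]
  word u1u6u4u5u3u2 has sign -1, contributing -[[[[[u1, u6], u4], u5], u3], u2]
  word u1u6u5u3u4u2 has sign +1, contributing +[[[[[u1, u6], u5], u3], u4], u2]

[[[[[u1, u6], u2], u3], u5], u4] - [[[[[u1, u6], u2], u4], u3], u5] + [[[[[u1, u6], u2], u4], u5], u3] - [[[[[u1, u6], u2], u5], u3], u4] - [[[[[u1, u6], u3], u5], u4], u2] + [[[[[u1, u6], u4], u3], u5], u2] - [[[[[u1, u6], u4], u5], u3], u2] + [[[[[u1, u6], u5], u3], u4], u2]


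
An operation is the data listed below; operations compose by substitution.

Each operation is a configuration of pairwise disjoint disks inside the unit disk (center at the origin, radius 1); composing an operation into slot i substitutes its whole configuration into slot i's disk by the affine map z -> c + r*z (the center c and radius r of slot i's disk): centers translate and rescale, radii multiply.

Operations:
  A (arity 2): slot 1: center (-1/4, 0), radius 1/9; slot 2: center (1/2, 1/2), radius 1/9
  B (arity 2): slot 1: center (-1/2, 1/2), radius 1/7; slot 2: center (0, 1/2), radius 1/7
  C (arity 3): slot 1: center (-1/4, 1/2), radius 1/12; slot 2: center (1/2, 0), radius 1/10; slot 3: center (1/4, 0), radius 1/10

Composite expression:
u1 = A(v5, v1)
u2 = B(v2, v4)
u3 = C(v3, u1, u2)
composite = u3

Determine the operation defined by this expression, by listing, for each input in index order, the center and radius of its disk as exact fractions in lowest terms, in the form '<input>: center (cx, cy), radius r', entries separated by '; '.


v1: center (11/20, 1/20), radius 1/90; v2: center (1/5, 1/20), radius 1/70; v3: center (-1/4, 1/2), radius 1/12; v4: center (1/4, 1/20), radius 1/70; v5: center (19/40, 0), radius 1/90

Only the slot chain above each v matters under C; compose those maps.
input v3: composing its 1 substitution step yields center (-1/4, 1/2), radius 1/12
input v5: composing its 2 substitution steps yields center (19/40, 0), radius 1/90
input v1: composing its 2 substitution steps yields center (11/20, 1/20), radius 1/90
input v2: composing its 2 substitution steps yields center (1/5, 1/20), radius 1/70
input v4: composing its 2 substitution steps yields center (1/4, 1/20), radius 1/70


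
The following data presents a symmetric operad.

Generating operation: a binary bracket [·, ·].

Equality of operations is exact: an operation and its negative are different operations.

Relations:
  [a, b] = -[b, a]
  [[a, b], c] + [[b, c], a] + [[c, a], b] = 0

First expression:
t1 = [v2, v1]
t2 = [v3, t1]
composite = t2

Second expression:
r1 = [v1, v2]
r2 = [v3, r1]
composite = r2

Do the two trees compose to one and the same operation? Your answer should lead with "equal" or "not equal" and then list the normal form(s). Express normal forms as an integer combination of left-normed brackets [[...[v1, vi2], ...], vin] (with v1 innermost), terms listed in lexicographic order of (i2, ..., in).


not equal — first [[v1, v2], v3], second -[[v1, v2], v3]

The first composite normalizes to [[v1, v2], v3]
The second composite normalizes to -[[v1, v2], v3]
Distinct normal forms: not equal.


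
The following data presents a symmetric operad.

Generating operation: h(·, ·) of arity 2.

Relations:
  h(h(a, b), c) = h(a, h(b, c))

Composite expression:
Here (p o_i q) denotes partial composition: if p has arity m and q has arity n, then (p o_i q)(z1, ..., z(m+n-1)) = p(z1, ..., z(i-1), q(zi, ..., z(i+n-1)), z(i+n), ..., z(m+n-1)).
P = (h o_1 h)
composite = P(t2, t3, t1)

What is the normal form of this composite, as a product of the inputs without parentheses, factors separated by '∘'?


t2 ∘ t3 ∘ t1

The h-tree's shape is irrelevant; the t-reading-order decides.
h(t2, t3) collapses to t2 ∘ t3
h(h(t2, t3), t1) collapses to t2 ∘ t3 ∘ t1


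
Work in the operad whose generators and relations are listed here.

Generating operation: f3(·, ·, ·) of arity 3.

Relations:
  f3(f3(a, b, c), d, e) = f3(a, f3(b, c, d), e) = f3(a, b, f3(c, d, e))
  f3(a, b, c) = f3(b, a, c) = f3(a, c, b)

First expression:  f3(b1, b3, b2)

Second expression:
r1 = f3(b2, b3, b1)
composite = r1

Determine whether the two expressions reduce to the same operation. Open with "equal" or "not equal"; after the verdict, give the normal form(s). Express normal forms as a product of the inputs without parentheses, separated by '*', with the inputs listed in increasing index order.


equal; both compose to b1 * b2 * b3

Normal form of the first expression: b1 * b2 * b3
Normal form of the second expression: b1 * b2 * b3
One common form — equal.


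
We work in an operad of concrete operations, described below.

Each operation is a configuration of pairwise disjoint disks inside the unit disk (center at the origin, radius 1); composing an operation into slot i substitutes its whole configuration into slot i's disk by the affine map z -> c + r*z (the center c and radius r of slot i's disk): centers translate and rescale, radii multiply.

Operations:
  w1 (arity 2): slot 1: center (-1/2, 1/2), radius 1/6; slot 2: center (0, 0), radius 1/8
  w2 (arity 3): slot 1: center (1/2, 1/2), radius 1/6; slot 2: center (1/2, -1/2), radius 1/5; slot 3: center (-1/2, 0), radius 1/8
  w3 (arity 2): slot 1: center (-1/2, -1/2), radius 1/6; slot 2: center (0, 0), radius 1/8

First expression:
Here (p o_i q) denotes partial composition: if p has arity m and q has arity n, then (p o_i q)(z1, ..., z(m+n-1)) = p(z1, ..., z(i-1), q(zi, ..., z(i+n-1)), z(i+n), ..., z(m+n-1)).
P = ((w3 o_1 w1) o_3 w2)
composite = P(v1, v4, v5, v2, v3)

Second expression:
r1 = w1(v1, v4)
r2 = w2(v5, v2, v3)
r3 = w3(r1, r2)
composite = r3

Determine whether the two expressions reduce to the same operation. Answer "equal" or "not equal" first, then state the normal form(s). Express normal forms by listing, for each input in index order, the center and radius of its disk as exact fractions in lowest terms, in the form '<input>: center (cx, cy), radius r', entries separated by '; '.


The first expression reduces to v1: center (-7/12, -5/12), radius 1/36; v2: center (1/16, -1/16), radius 1/40; v3: center (-1/16, 0), radius 1/64; v4: center (-1/2, -1/2), radius 1/48; v5: center (1/16, 1/16), radius 1/48
The second expression reduces to v1: center (-7/12, -5/12), radius 1/36; v2: center (1/16, -1/16), radius 1/40; v3: center (-1/16, 0), radius 1/64; v4: center (-1/2, -1/2), radius 1/48; v5: center (1/16, 1/16), radius 1/48
One common form — equal.

equal; the common form is v1: center (-7/12, -5/12), radius 1/36; v2: center (1/16, -1/16), radius 1/40; v3: center (-1/16, 0), radius 1/64; v4: center (-1/2, -1/2), radius 1/48; v5: center (1/16, 1/16), radius 1/48


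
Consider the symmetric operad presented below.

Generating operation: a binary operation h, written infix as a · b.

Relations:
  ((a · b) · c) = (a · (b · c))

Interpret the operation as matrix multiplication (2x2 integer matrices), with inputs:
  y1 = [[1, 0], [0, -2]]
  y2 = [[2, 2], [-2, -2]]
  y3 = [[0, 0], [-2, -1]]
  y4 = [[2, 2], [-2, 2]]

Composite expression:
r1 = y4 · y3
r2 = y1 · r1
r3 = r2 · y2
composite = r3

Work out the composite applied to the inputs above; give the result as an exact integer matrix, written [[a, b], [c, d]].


(y4 · y3) = [[-4, -2], [-4, -2]]
(y1 · (y4 · y3)) = [[-4, -2], [8, 4]]
((y1 · (y4 · y3)) · y2) = [[-4, -4], [8, 8]]

[[-4, -4], [8, 8]]


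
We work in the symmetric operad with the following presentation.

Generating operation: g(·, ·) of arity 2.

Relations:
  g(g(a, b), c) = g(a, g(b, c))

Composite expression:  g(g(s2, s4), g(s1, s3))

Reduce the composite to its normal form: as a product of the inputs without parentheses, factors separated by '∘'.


Associativity of g dissolves the nesting; only the s-input order survives.
g(s2, s4) flattens to s2 ∘ s4
g(s1, s3) flattens to s1 ∘ s3
g(g(s2, s4), g(s1, s3)) flattens to s2 ∘ s4 ∘ s1 ∘ s3

s2 ∘ s4 ∘ s1 ∘ s3


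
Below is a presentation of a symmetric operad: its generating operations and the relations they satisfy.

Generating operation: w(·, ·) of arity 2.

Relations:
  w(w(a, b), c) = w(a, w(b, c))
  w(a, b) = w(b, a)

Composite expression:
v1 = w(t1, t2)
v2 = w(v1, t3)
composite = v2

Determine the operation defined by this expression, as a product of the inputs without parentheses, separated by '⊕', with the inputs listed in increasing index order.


t1 ⊕ t2 ⊕ t3

Any arrangement under w is one operation, so sort the t-inputs.
w(t1, t2) collapses to t1 ⊕ t2
w(w(t1, t2), t3) collapses to t1 ⊕ t2 ⊕ t3
sorting the factors by input index: t1 ⊕ t2 ⊕ t3


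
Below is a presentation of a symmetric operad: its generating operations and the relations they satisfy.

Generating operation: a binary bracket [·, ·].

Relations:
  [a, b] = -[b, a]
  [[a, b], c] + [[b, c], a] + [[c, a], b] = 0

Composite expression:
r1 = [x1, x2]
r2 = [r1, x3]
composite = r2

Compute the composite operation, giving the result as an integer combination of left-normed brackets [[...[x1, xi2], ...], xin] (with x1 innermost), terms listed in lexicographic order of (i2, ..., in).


[[x1, x2], x3]


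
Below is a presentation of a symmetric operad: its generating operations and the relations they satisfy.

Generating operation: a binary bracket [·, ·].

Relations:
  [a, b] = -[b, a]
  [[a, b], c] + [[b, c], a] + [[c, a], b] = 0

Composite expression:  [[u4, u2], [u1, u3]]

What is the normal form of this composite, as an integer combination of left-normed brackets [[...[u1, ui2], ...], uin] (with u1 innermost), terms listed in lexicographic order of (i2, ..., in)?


Skip Jacobi rewriting: expand, keep u1-initial words, read off terms.
Composite bracket: [[u4, u2], [u1, u3]]
Each bracket splits as ab - ba, giving 8 signed words (2^3 = 8).
The u1-initial words carry the normal form:
  u1u3u2u4 appears with sign +1, giving the term +[[[u1, u3], u2], u4]
  u1u3u4u2 appears with sign -1, giving the term -[[[u1, u3], u4], u2]

[[[u1, u3], u2], u4] - [[[u1, u3], u4], u2]


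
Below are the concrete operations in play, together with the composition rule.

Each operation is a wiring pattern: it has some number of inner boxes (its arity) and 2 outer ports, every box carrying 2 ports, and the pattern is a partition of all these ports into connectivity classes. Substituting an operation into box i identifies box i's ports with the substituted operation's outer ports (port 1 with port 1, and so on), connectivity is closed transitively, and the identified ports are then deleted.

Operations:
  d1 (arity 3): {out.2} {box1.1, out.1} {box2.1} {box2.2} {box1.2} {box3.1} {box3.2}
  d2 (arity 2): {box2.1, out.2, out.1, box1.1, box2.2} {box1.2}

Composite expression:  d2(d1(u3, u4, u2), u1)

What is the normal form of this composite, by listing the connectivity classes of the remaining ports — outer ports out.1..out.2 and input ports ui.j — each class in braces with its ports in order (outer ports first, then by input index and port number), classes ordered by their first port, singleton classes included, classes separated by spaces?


{out.1, out.2, u1.1, u1.2, u3.1} {u2.1} {u2.2} {u3.2} {u4.1} {u4.2}

Reachability decides: close wires over d2-identified ports.
composing d1 on (u3, u4, u2), with out.j its own outer ports: {out.1, u3.1} {out.2} {u2.1} {u2.2} {u3.2} {u4.1} {u4.2}
composing d2 on (u3, u4, u2, u1), with out.j its own outer ports: {out.1, out.2, u1.1, u1.2, u3.1} {u2.1} {u2.2} {u3.2} {u4.1} {u4.2}


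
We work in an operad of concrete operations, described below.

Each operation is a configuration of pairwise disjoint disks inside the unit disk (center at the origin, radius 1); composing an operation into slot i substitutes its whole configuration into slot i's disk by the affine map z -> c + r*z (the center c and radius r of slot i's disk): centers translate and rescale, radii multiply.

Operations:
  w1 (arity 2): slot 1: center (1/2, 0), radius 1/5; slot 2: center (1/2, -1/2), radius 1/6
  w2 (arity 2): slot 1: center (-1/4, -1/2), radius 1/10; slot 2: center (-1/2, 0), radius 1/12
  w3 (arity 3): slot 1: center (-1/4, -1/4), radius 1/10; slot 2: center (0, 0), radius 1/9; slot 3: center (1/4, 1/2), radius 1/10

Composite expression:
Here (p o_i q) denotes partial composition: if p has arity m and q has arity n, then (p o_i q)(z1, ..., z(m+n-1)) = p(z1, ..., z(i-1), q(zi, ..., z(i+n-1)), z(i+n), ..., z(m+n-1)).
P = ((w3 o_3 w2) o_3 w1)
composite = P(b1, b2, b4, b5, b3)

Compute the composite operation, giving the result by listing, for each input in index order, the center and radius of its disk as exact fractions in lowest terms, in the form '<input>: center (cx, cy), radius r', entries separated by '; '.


Only the slot chain above each b matters under w3; compose those maps.
for b1, the 1-step affine chain lands on center (-1/4, -1/4), radius 1/10
for b2, the 1-step affine chain lands on center (0, 0), radius 1/9
for b4, the 3-step affine chain lands on center (23/100, 9/20), radius 1/500
for b5, the 3-step affine chain lands on center (23/100, 89/200), radius 1/600
for b3, the 2-step affine chain lands on center (1/5, 1/2), radius 1/120

b1: center (-1/4, -1/4), radius 1/10; b2: center (0, 0), radius 1/9; b3: center (1/5, 1/2), radius 1/120; b4: center (23/100, 9/20), radius 1/500; b5: center (23/100, 89/200), radius 1/600


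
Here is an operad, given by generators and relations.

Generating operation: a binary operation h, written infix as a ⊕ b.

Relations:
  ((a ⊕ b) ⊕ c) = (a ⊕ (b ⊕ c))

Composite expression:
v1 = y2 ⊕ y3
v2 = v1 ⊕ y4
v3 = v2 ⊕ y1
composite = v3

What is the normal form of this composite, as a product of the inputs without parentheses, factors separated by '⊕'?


Every regrouping of h is equal, so read the y-inputs in written order.
(y2 ⊕ y3) reduces to y2 ⊕ y3
((y2 ⊕ y3) ⊕ y4) reduces to y2 ⊕ y3 ⊕ y4
(((y2 ⊕ y3) ⊕ y4) ⊕ y1) reduces to y2 ⊕ y3 ⊕ y4 ⊕ y1

y2 ⊕ y3 ⊕ y4 ⊕ y1


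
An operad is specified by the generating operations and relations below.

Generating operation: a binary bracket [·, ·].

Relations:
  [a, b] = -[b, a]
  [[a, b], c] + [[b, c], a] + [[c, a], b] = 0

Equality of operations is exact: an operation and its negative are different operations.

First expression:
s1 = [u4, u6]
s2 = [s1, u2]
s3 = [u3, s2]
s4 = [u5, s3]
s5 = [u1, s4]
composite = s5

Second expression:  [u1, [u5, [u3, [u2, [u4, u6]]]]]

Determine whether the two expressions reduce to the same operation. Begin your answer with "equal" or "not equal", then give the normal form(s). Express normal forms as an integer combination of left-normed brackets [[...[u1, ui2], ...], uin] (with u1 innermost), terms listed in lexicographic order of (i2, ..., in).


not equal; the first gives -[[[[[u1, u2], u4], u6], u3], u5] + [[[[[u1, u2], u6], u4], u3], u5] + [[[[[u1, u3], u2], u4], u6], u5] - [[[[[u1, u3], u2], u6], u4], u5] - [[[[[u1, u3], u4], u6], u2], u5] + [[[[[u1, u3], u6], u4], u2], u5] + [[[[[u1, u4], u6], u2], u3], u5] + [[[[[u1, u5], u2], u4], u6], u3] - [[[[[u1, u5], u2], u6], u4], u3] - [[[[[u1, u5], u3], u2], u4], u6] + [[[[[u1, u5], u3], u2], u6], u4] + [[[[[u1, u5], u3], u4], u6], u2] - [[[[[u1, u5], u3], u6], u4], u2] - [[[[[u1, u5], u4], u6], u2], u3] + [[[[[u1, u5], u6], u4], u2], u3] - [[[[[u1, u6], u4], u2], u3], u5] and the second [[[[[u1, u2], u4], u6], u3], u5] - [[[[[u1, u2], u6], u4], u3], u5] - [[[[[u1, u3], u2], u4], u6], u5] + [[[[[u1, u3], u2], u6], u4], u5] + [[[[[u1, u3], u4], u6], u2], u5] - [[[[[u1, u3], u6], u4], u2], u5] - [[[[[u1, u4], u6], u2], u3], u5] - [[[[[u1, u5], u2], u4], u6], u3] + [[[[[u1, u5], u2], u6], u4], u3] + [[[[[u1, u5], u3], u2], u4], u6] - [[[[[u1, u5], u3], u2], u6], u4] - [[[[[u1, u5], u3], u4], u6], u2] + [[[[[u1, u5], u3], u6], u4], u2] + [[[[[u1, u5], u4], u6], u2], u3] - [[[[[u1, u5], u6], u4], u2], u3] + [[[[[u1, u6], u4], u2], u3], u5]

Normal form of the first expression: -[[[[[u1, u2], u4], u6], u3], u5] + [[[[[u1, u2], u6], u4], u3], u5] + [[[[[u1, u3], u2], u4], u6], u5] - [[[[[u1, u3], u2], u6], u4], u5] - [[[[[u1, u3], u4], u6], u2], u5] + [[[[[u1, u3], u6], u4], u2], u5] + [[[[[u1, u4], u6], u2], u3], u5] + [[[[[u1, u5], u2], u4], u6], u3] - [[[[[u1, u5], u2], u6], u4], u3] - [[[[[u1, u5], u3], u2], u4], u6] + [[[[[u1, u5], u3], u2], u6], u4] + [[[[[u1, u5], u3], u4], u6], u2] - [[[[[u1, u5], u3], u6], u4], u2] - [[[[[u1, u5], u4], u6], u2], u3] + [[[[[u1, u5], u6], u4], u2], u3] - [[[[[u1, u6], u4], u2], u3], u5]
Normal form of the second expression: [[[[[u1, u2], u4], u6], u3], u5] - [[[[[u1, u2], u6], u4], u3], u5] - [[[[[u1, u3], u2], u4], u6], u5] + [[[[[u1, u3], u2], u6], u4], u5] + [[[[[u1, u3], u4], u6], u2], u5] - [[[[[u1, u3], u6], u4], u2], u5] - [[[[[u1, u4], u6], u2], u3], u5] - [[[[[u1, u5], u2], u4], u6], u3] + [[[[[u1, u5], u2], u6], u4], u3] + [[[[[u1, u5], u3], u2], u4], u6] - [[[[[u1, u5], u3], u2], u6], u4] - [[[[[u1, u5], u3], u4], u6], u2] + [[[[[u1, u5], u3], u6], u4], u2] + [[[[[u1, u5], u4], u6], u2], u3] - [[[[[u1, u5], u6], u4], u2], u3] + [[[[[u1, u6], u4], u2], u3], u5]
The normal forms differ: not equal.


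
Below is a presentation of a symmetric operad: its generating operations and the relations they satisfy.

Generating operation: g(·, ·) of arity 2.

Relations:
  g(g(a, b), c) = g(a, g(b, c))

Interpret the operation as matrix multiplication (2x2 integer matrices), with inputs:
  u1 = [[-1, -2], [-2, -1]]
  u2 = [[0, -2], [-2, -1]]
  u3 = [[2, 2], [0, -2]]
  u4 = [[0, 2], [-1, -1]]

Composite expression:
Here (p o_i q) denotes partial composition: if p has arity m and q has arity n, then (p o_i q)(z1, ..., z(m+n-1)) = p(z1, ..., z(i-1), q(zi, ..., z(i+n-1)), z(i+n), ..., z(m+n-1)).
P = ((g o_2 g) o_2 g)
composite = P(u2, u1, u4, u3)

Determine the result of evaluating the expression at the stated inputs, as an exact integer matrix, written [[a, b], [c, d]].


[[-4, -16], [-10, -16]]

g(u1, u4) = [[2, 0], [1, -3]]
g(g(u1, u4), u3) = [[4, 4], [2, 8]]
g(u2, g(g(u1, u4), u3)) = [[-4, -16], [-10, -16]]


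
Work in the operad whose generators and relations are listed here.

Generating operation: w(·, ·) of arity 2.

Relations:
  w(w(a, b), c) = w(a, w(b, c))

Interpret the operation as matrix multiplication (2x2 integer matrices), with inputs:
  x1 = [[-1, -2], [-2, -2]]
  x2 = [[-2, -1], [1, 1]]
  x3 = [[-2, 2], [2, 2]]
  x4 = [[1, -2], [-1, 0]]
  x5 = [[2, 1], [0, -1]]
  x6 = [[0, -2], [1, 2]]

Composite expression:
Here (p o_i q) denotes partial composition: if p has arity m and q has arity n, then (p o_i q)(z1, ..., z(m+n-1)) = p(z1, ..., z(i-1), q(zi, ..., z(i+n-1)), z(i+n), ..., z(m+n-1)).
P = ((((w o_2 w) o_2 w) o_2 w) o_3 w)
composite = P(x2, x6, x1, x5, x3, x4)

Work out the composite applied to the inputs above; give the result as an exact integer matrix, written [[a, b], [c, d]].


w(x1, x5) = [[-2, 1], [-4, 0]]
w(x6, w(x1, x5)) = [[8, 0], [-10, 1]]
w(w(x6, w(x1, x5)), x3) = [[-16, 16], [22, -18]]
w(w(w(x6, w(x1, x5)), x3), x4) = [[-32, 32], [40, -44]]
w(x2, w(w(w(x6, w(x1, x5)), x3), x4)) = [[24, -20], [8, -12]]

[[24, -20], [8, -12]]


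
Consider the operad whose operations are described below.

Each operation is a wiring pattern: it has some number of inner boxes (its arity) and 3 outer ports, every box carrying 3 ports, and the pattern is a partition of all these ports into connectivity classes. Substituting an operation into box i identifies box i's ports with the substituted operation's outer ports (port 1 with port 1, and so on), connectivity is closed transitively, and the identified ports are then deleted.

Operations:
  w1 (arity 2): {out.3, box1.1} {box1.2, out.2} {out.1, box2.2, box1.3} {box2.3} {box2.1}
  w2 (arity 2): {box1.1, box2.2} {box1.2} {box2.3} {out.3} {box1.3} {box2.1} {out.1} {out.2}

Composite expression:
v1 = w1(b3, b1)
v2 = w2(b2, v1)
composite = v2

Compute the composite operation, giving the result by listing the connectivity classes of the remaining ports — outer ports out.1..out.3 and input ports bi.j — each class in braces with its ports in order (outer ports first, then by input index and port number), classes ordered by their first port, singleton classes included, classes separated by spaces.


{out.1} {out.2} {out.3} {b1.1} {b1.2, b3.3} {b1.3} {b2.1, b3.2} {b2.2} {b2.3} {b3.1}

Reachability decides: close wires over w2-identified ports.
the subtree at w1 composes to {out.1, b1.2, b3.3} {out.2, b3.2} {out.3, b3.1} {b1.1} {b1.3} on (b3, b1); out.j = own outer ports
the subtree at w2 composes to {out.1} {out.2} {out.3} {b1.1} {b1.2, b3.3} {b1.3} {b2.1, b3.2} {b2.2} {b2.3} {b3.1} on (b2, b3, b1); out.j = own outer ports


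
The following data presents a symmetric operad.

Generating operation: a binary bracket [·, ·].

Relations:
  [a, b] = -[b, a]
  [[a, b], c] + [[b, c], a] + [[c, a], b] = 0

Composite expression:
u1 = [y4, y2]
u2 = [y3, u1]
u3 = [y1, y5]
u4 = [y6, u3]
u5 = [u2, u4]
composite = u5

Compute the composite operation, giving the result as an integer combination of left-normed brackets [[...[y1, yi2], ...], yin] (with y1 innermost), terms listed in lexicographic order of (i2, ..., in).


[[[[[y1, y5], y6], y2], y4], y3] - [[[[[y1, y5], y6], y3], y2], y4] + [[[[[y1, y5], y6], y3], y4], y2] - [[[[[y1, y5], y6], y4], y2], y3]

In the tensor algebra, words opening y1 carry the y1-anchored form.
Composite bracket: [[y3, [y4, y2]], [y6, [y1, y5]]]
Applying ab - ba throughout gives 32 signed words (2^5 = 32).
Words beginning with y1 determine it all:
  from y1y5y6y2y4y3, sign +1: term +[[[[[y1, y5], y6], y2], y4], y3]
  from y1y5y6y3y2y4, sign -1: term -[[[[[y1, y5], y6], y3], y2], y4]
  from y1y5y6y3y4y2, sign +1: term +[[[[[y1, y5], y6], y3], y4], y2]
  from y1y5y6y4y2y3, sign -1: term -[[[[[y1, y5], y6], y4], y2], y3]


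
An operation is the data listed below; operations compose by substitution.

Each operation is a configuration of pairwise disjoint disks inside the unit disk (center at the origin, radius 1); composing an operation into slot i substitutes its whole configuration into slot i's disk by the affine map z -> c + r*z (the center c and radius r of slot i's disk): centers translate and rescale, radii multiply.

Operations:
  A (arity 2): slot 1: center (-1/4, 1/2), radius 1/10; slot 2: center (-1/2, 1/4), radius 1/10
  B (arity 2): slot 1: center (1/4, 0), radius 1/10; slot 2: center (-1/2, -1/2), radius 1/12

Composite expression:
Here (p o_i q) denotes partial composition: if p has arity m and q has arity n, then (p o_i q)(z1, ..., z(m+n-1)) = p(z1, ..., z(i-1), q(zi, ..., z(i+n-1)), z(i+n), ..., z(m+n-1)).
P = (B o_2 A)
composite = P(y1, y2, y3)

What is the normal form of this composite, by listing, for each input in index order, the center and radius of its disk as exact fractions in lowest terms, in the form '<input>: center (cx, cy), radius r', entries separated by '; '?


Nesting under B composes maps z -> c + r*z down each y-path.
y1 passes through 1 substitution, ending at center (1/4, 0), radius 1/10
y2 passes through 2 substitutions, ending at center (-25/48, -11/24), radius 1/120
y3 passes through 2 substitutions, ending at center (-13/24, -23/48), radius 1/120

y1: center (1/4, 0), radius 1/10; y2: center (-25/48, -11/24), radius 1/120; y3: center (-13/24, -23/48), radius 1/120


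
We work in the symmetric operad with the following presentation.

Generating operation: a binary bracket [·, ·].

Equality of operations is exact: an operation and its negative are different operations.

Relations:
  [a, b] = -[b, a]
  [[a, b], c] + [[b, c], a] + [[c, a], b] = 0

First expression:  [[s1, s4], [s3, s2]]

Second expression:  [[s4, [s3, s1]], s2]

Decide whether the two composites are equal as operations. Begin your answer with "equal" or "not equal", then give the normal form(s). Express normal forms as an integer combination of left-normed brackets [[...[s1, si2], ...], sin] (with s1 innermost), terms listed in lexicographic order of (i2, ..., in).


not equal; the first gives -[[[s1, s4], s2], s3] + [[[s1, s4], s3], s2] and the second [[[s1, s3], s4], s2]

Normal form of the first expression: -[[[s1, s4], s2], s3] + [[[s1, s4], s3], s2]
Normal form of the second expression: [[[s1, s3], s4], s2]
The forms do not match — not equal.


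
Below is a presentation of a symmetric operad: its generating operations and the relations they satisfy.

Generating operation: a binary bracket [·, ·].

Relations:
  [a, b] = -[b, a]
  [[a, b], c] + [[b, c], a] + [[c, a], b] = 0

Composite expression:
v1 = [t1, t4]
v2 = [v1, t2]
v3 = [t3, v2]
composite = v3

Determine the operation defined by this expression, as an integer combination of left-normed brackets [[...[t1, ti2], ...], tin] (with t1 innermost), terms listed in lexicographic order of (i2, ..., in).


-[[[t1, t4], t2], t3]


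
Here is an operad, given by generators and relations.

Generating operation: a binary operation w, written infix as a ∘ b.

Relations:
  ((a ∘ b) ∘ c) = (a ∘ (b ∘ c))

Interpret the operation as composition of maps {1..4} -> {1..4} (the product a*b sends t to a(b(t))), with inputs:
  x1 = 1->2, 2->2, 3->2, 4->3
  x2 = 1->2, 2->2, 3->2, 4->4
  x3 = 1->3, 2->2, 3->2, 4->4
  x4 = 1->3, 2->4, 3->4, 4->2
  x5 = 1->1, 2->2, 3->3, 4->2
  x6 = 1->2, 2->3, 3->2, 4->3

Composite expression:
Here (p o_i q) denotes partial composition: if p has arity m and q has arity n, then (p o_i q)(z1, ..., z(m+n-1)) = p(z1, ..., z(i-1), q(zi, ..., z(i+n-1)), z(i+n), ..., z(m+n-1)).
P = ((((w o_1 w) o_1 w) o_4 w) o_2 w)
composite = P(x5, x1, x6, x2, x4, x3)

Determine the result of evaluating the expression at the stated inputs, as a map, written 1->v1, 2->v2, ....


(x1 ∘ x6) = 1->2, 2->2, 3->2, 4->2
(x5 ∘ (x1 ∘ x6)) = 1->2, 2->2, 3->2, 4->2
((x5 ∘ (x1 ∘ x6)) ∘ x2) = 1->2, 2->2, 3->2, 4->2
(x4 ∘ x3) = 1->4, 2->4, 3->4, 4->2
(((x5 ∘ (x1 ∘ x6)) ∘ x2) ∘ (x4 ∘ x3)) = 1->2, 2->2, 3->2, 4->2

1->2, 2->2, 3->2, 4->2


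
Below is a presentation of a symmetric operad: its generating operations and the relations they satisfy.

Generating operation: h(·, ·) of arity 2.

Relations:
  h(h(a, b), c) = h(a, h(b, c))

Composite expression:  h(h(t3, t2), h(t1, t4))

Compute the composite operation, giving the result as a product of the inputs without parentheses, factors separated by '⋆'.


The h-tree's shape is irrelevant; the t-reading-order decides.
h(t3, t2) unparenthesizes to t3 ⋆ t2
h(t1, t4) unparenthesizes to t1 ⋆ t4
h(h(t3, t2), h(t1, t4)) unparenthesizes to t3 ⋆ t2 ⋆ t1 ⋆ t4

t3 ⋆ t2 ⋆ t1 ⋆ t4


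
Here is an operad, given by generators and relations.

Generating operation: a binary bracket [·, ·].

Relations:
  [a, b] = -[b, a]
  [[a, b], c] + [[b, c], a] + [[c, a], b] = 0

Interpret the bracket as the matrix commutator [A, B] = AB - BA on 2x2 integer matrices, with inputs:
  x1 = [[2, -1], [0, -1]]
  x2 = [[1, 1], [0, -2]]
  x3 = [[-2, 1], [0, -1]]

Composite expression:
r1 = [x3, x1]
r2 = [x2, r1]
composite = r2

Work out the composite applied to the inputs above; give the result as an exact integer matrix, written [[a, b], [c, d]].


[x3, x1] = [[0, -2], [0, 0]]
[x2, [x3, x1]] = [[0, -6], [0, 0]]

[[0, -6], [0, 0]]


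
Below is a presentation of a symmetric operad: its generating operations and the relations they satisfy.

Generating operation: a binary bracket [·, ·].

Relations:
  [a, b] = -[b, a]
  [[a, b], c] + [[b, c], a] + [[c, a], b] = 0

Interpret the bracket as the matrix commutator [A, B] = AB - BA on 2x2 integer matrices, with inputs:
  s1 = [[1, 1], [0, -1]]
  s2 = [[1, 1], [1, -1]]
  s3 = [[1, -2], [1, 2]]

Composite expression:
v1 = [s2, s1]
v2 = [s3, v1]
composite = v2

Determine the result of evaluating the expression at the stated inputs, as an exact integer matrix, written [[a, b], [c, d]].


[[-4, -4], [0, 4]]

[s2, s1] = [[-1, 0], [2, 1]]
[s3, [s2, s1]] = [[-4, -4], [0, 4]]


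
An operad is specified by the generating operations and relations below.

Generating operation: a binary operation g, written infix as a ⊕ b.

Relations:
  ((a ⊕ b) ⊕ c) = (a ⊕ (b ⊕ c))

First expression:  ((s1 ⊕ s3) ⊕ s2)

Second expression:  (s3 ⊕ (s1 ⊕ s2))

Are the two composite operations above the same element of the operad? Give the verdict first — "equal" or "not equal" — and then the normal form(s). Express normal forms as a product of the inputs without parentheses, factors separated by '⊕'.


not equal; first: s1 ⊕ s3 ⊕ s2; second: s3 ⊕ s1 ⊕ s2


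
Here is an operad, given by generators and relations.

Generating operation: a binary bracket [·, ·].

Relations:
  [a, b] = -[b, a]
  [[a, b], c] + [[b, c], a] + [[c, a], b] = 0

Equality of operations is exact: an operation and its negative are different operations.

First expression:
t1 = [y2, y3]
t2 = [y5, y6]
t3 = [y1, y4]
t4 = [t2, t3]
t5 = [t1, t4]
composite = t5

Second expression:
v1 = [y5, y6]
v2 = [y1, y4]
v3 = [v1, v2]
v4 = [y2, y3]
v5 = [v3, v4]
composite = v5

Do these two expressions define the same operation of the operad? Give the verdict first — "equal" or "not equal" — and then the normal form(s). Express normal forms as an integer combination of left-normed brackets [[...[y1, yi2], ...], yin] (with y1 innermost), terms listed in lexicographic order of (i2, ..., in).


not equal; the first gives [[[[[y1, y4], y5], y6], y2], y3] - [[[[[y1, y4], y5], y6], y3], y2] - [[[[[y1, y4], y6], y5], y2], y3] + [[[[[y1, y4], y6], y5], y3], y2] and the second -[[[[[y1, y4], y5], y6], y2], y3] + [[[[[y1, y4], y5], y6], y3], y2] + [[[[[y1, y4], y6], y5], y2], y3] - [[[[[y1, y4], y6], y5], y3], y2]

The first composite normalizes to [[[[[y1, y4], y5], y6], y2], y3] - [[[[[y1, y4], y5], y6], y3], y2] - [[[[[y1, y4], y6], y5], y2], y3] + [[[[[y1, y4], y6], y5], y3], y2]
The second composite normalizes to -[[[[[y1, y4], y5], y6], y2], y3] + [[[[[y1, y4], y5], y6], y3], y2] + [[[[[y1, y4], y6], y5], y2], y3] - [[[[[y1, y4], y6], y5], y3], y2]
Different reductions; not equal.


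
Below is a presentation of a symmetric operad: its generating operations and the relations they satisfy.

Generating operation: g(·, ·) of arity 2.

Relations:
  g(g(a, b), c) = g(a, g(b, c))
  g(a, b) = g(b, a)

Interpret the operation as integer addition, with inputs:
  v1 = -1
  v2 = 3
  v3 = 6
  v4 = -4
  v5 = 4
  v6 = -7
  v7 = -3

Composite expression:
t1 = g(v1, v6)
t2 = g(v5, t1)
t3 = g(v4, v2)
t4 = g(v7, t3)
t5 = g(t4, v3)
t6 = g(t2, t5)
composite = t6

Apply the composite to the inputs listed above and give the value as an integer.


-2

g(v1, v6) = -8
g(v5, g(v1, v6)) = -4
g(v4, v2) = -1
g(v7, g(v4, v2)) = -4
g(g(v7, g(v4, v2)), v3) = 2
g(g(v5, g(v1, v6)), g(g(v7, g(v4, v2)), v3)) = -2


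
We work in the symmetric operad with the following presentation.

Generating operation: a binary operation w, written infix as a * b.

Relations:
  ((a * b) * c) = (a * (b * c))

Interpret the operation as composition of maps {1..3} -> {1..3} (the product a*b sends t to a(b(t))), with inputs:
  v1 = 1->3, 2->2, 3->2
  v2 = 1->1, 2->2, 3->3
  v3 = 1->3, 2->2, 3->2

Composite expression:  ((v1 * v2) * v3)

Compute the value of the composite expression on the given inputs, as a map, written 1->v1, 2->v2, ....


(v1 * v2) = 1->3, 2->2, 3->2
((v1 * v2) * v3) = 1->2, 2->2, 3->2

1->2, 2->2, 3->2


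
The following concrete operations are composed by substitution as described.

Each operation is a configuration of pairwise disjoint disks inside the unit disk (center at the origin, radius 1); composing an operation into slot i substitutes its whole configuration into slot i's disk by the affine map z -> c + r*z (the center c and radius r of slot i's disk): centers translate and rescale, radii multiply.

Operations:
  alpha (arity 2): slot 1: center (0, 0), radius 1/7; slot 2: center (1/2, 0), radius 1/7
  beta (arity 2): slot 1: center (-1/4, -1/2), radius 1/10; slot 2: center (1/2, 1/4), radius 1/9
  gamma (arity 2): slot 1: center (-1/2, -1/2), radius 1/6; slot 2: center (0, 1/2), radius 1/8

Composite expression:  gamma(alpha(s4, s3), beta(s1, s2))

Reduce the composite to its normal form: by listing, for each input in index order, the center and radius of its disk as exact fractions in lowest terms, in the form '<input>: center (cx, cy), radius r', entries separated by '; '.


s1: center (-1/32, 7/16), radius 1/80; s2: center (1/16, 17/32), radius 1/72; s3: center (-5/12, -1/2), radius 1/42; s4: center (-1/2, -1/2), radius 1/42

Nesting under gamma composes maps z -> c + r*z down each s-path.
input s4: applying the 2 nested substitutions gives center (-1/2, -1/2), radius 1/42
input s3: applying the 2 nested substitutions gives center (-5/12, -1/2), radius 1/42
input s1: applying the 2 nested substitutions gives center (-1/32, 7/16), radius 1/80
input s2: applying the 2 nested substitutions gives center (1/16, 17/32), radius 1/72


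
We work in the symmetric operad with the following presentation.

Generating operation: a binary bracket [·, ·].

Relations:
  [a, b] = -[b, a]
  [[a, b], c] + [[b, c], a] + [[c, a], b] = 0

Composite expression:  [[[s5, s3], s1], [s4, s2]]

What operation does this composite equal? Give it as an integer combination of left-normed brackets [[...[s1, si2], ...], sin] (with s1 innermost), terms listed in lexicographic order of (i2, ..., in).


Antisymmetry and Jacobi reduce to s1-anchored left-normed brackets.
Composite bracket: [[[s5, s3], s1], [s4, s2]]
Each bracket splits as ab - ba, giving 16 signed words (2^4 = 16).
Coefficients come from the s1-initial words:
  word s1s3s5s2s4 has sign -1, contributing -[[[[s1, s3], s5], s2], s4]
  word s1s3s5s4s2 has sign +1, contributing +[[[[s1, s3], s5], s4], s2]
  word s1s5s3s2s4 has sign +1, contributing +[[[[s1, s5], s3], s2], s4]
  word s1s5s3s4s2 has sign -1, contributing -[[[[s1, s5], s3], s4], s2]

-[[[[s1, s3], s5], s2], s4] + [[[[s1, s3], s5], s4], s2] + [[[[s1, s5], s3], s2], s4] - [[[[s1, s5], s3], s4], s2]


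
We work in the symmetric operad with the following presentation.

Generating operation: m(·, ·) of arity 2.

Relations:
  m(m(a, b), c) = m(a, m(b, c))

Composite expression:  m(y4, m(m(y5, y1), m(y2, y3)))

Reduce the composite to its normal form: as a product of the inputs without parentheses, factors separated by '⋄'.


The m-tree's shape is irrelevant; the y-reading-order decides.
m(y5, y1) linearizes to y5 ⋄ y1
m(y2, y3) linearizes to y2 ⋄ y3
m(m(y5, y1), m(y2, y3)) linearizes to y5 ⋄ y1 ⋄ y2 ⋄ y3
m(y4, m(m(y5, y1), m(y2, y3))) linearizes to y4 ⋄ y5 ⋄ y1 ⋄ y2 ⋄ y3

y4 ⋄ y5 ⋄ y1 ⋄ y2 ⋄ y3


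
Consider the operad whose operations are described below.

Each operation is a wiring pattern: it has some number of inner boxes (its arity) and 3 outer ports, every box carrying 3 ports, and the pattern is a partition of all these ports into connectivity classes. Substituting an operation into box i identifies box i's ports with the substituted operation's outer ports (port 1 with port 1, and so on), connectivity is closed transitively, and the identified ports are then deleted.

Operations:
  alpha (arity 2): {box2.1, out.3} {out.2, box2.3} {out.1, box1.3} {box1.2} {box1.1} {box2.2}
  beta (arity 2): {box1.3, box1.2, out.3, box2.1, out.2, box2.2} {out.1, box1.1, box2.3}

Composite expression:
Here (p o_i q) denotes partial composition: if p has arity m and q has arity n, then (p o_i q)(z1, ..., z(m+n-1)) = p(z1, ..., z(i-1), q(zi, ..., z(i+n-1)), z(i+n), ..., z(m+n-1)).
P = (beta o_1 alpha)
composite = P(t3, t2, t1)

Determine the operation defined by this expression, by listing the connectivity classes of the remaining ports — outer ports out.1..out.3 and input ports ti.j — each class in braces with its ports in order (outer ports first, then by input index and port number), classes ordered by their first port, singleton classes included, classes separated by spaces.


Treat the ports identified at beta as solder joints: merge, then drop.
through alpha, on inputs (t3, t2): {out.1, t3.3} {out.2, t2.3} {out.3, t2.1} {t2.2} {t3.1} {t3.2} (out.j = stage outer ports)
through beta, on inputs (t3, t2, t1): {out.1, t1.3, t3.3} {out.2, out.3, t1.1, t1.2, t2.1, t2.3} {t2.2} {t3.1} {t3.2} (out.j = stage outer ports)

{out.1, t1.3, t3.3} {out.2, out.3, t1.1, t1.2, t2.1, t2.3} {t2.2} {t3.1} {t3.2}
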